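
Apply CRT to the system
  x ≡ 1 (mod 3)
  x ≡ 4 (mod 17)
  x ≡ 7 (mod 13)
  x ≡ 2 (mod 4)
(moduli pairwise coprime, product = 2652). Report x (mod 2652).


Product of moduli M = 3 · 17 · 13 · 4 = 2652.
Merge one congruence at a time:
  Start: x ≡ 1 (mod 3).
  Combine with x ≡ 4 (mod 17); new modulus lcm = 51.
    Write x = 1 + 3·t and substitute into x ≡ 4 (mod 17): 3·t ≡ 4 − 1 = 3 (mod 17).
    The inverse of 3 mod 17 is 6 (since 3·6 = 18 = 1·17 + 1), so t ≡ 6·3 = 18 ≡ 1 (mod 17).
    Then x = 1 + 3·1 = 4, valid modulo lcm(3, 17) = 51: x ≡ 4 (mod 51).
  Combine with x ≡ 7 (mod 13); new modulus lcm = 663.
    Write x = 4 + 51·t and substitute into x ≡ 7 (mod 13): 51·t ≡ 7 − 4 = 3 (mod 13).
    Reduce coefficients mod 13: 12·t ≡ 3 (mod 13).
    The inverse of 12 mod 13 is 12 (since 12·12 = 144 = 11·13 + 1), so t ≡ 12·3 = 36 ≡ 10 (mod 13).
    Then x = 4 + 51·10 = 514, valid modulo lcm(51, 13) = 663: x ≡ 514 (mod 663).
  Combine with x ≡ 2 (mod 4); new modulus lcm = 2652.
    Write x = 514 + 663·t and substitute into x ≡ 2 (mod 4): 663·t ≡ 2 − 514 = -512 (mod 4).
    Reduce coefficients mod 4: 3·t ≡ 0 (mod 4).
    The inverse of 3 mod 4 is 3 (since 3·3 = 9 = 2·4 + 1), so t ≡ 3·0 = 0 ≡ 0 (mod 4).
    Then x = 514 + 663·0 = 514, valid modulo lcm(663, 4) = 2652: x ≡ 514 (mod 2652).
Verify against each original: 514 mod 3 = 1, 514 mod 17 = 4, 514 mod 13 = 7, 514 mod 4 = 2.

x ≡ 514 (mod 2652).


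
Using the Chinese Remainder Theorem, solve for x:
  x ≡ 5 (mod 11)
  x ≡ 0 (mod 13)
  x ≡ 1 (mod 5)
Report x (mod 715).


Moduli 11, 13, 5 are pairwise coprime; by CRT there is a unique solution modulo M = 11 · 13 · 5 = 715.
Solve pairwise, accumulating the modulus:
  Start with x ≡ 5 (mod 11).
  Combine with x ≡ 0 (mod 13): since gcd(11, 13) = 1, we get a unique residue mod 143.
    Write x = 5 + 11·t and substitute into x ≡ 0 (mod 13): 11·t ≡ 0 − 5 = -5 (mod 13).
    Reduce coefficients mod 13: 11·t ≡ 8 (mod 13).
    The inverse of 11 mod 13 is 6 (since 11·6 = 66 = 5·13 + 1), so t ≡ 6·8 = 48 ≡ 9 (mod 13).
    Then x = 5 + 11·9 = 104, valid modulo lcm(11, 13) = 143: x ≡ 104 (mod 143).
  Combine with x ≡ 1 (mod 5): since gcd(143, 5) = 1, we get a unique residue mod 715.
    Write x = 104 + 143·t and substitute into x ≡ 1 (mod 5): 143·t ≡ 1 − 104 = -103 (mod 5).
    Reduce coefficients mod 5: 3·t ≡ 2 (mod 5).
    The inverse of 3 mod 5 is 2 (since 3·2 = 6 = 1·5 + 1), so t ≡ 2·2 = 4 ≡ 4 (mod 5).
    Then x = 104 + 143·4 = 676, valid modulo lcm(143, 5) = 715: x ≡ 676 (mod 715).
Verify: 676 mod 11 = 5 ✓, 676 mod 13 = 0 ✓, 676 mod 5 = 1 ✓.

x ≡ 676 (mod 715).


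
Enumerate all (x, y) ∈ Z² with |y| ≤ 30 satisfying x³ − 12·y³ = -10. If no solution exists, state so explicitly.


The equation is x³ - 12y³ = -10. For fixed y, x³ = 12·y³ − 10, so a solution requires the RHS to be a perfect cube.
Strategy: iterate y from -30 to 30, compute RHS = 12·y³ − 10, and check whether it is a (positive or negative) perfect cube.
Check small values of y:
  y = 0: RHS = -10 is not a perfect cube.
  y = 1: RHS = 2 is not a perfect cube.
  y = -1: RHS = -22 is not a perfect cube.
  y = 2: RHS = 86 is not a perfect cube.
  y = -2: RHS = -106 is not a perfect cube.
  y = 3: RHS = 314 is not a perfect cube.
  y = -3: RHS = -334 is not a perfect cube.
Continuing the search up to |y| = 30 finds no solutions either.
No (x, y) in the scanned range satisfies the equation.

No integer solutions with |y| ≤ 30.


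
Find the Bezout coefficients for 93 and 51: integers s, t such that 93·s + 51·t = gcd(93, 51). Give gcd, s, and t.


Euclidean algorithm on (93, 51) — divide until remainder is 0:
  93 = 1 · 51 + 42
  51 = 1 · 42 + 9
  42 = 4 · 9 + 6
  9 = 1 · 6 + 3
  6 = 2 · 3 + 0
gcd(93, 51) = 3.
Track Bezout coefficients alongside the remainders: start with r₀ = 93 = a·1 + b·0 (s = 1, t = 0) and r₁ = 51 = a·0 + b·1 (s = 0, t = 1); each new remainder r_{k+1} = r_{k-1} − q_k·r_k inherits s_{k+1} = s_{k-1} − q_k·s_k, t_{k+1} = t_{k-1} − q_k·t_k, so r_k = a·s_k + b·t_k at every step:
  q = 1: r = 42, s = 1 − 1·0 = 1, t = 0 − 1·1 = -1  (check: 93·1 + 51·(-1) = 42)
  q = 1: r = 9, s = 0 − 1·1 = -1, t = 1 − 1·(-1) = 2  (check: 93·(-1) + 51·2 = 9)
  q = 4: r = 6, s = 1 − 4·(-1) = 5, t = -1 − 4·2 = -9  (check: 93·5 + 51·(-9) = 6)
  q = 1: r = 3, s = -1 − 1·5 = -6, t = 2 − 1·(-9) = 11  (check: 93·(-6) + 51·11 = 3)
The row with r = 3 (the gcd) gives the Bezout coefficients s = -6, t = 11.
Result: 93 · (-6) + 51 · (11) = 3.

gcd(93, 51) = 3; s = -6, t = 11 (check: 93·(-6) + 51·11 = 3).


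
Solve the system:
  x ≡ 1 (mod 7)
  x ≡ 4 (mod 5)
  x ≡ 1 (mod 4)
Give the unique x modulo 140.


Moduli 7, 5, 4 are pairwise coprime; by CRT there is a unique solution modulo M = 7 · 5 · 4 = 140.
Solve pairwise, accumulating the modulus:
  Start with x ≡ 1 (mod 7).
  Combine with x ≡ 4 (mod 5): since gcd(7, 5) = 1, we get a unique residue mod 35.
    Write x = 1 + 7·t and substitute into x ≡ 4 (mod 5): 7·t ≡ 4 − 1 = 3 (mod 5).
    Reduce coefficients mod 5: 2·t ≡ 3 (mod 5).
    The inverse of 2 mod 5 is 3 (since 2·3 = 6 = 1·5 + 1), so t ≡ 3·3 = 9 ≡ 4 (mod 5).
    Then x = 1 + 7·4 = 29, valid modulo lcm(7, 5) = 35: x ≡ 29 (mod 35).
  Combine with x ≡ 1 (mod 4): since gcd(35, 4) = 1, we get a unique residue mod 140.
    Write x = 29 + 35·t and substitute into x ≡ 1 (mod 4): 35·t ≡ 1 − 29 = -28 (mod 4).
    Reduce coefficients mod 4: 3·t ≡ 0 (mod 4).
    The inverse of 3 mod 4 is 3 (since 3·3 = 9 = 2·4 + 1), so t ≡ 3·0 = 0 ≡ 0 (mod 4).
    Then x = 29 + 35·0 = 29, valid modulo lcm(35, 4) = 140: x ≡ 29 (mod 140).
Verify: 29 mod 7 = 1 ✓, 29 mod 5 = 4 ✓, 29 mod 4 = 1 ✓.

x ≡ 29 (mod 140).


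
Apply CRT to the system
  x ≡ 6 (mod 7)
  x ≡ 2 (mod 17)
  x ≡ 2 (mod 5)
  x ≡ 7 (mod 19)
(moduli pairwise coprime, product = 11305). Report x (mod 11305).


Product of moduli M = 7 · 17 · 5 · 19 = 11305.
Merge one congruence at a time:
  Start: x ≡ 6 (mod 7).
  Combine with x ≡ 2 (mod 17); new modulus lcm = 119.
    Write x = 6 + 7·t and substitute into x ≡ 2 (mod 17): 7·t ≡ 2 − 6 = -4 (mod 17).
    Reduce coefficients mod 17: 7·t ≡ 13 (mod 17).
    The inverse of 7 mod 17 is 5 (since 7·5 = 35 = 2·17 + 1), so t ≡ 5·13 = 65 ≡ 14 (mod 17).
    Then x = 6 + 7·14 = 104, valid modulo lcm(7, 17) = 119: x ≡ 104 (mod 119).
  Combine with x ≡ 2 (mod 5); new modulus lcm = 595.
    Write x = 104 + 119·t and substitute into x ≡ 2 (mod 5): 119·t ≡ 2 − 104 = -102 (mod 5).
    Reduce coefficients mod 5: 4·t ≡ 3 (mod 5).
    The inverse of 4 mod 5 is 4 (since 4·4 = 16 = 3·5 + 1), so t ≡ 4·3 = 12 ≡ 2 (mod 5).
    Then x = 104 + 119·2 = 342, valid modulo lcm(119, 5) = 595: x ≡ 342 (mod 595).
  Combine with x ≡ 7 (mod 19); new modulus lcm = 11305.
    Write x = 342 + 595·t and substitute into x ≡ 7 (mod 19): 595·t ≡ 7 − 342 = -335 (mod 19).
    Reduce coefficients mod 19: 6·t ≡ 7 (mod 19).
    The inverse of 6 mod 19 is 16 (since 6·16 = 96 = 5·19 + 1), so t ≡ 16·7 = 112 ≡ 17 (mod 19).
    Then x = 342 + 595·17 = 10457, valid modulo lcm(595, 19) = 11305: x ≡ 10457 (mod 11305).
Verify against each original: 10457 mod 7 = 6, 10457 mod 17 = 2, 10457 mod 5 = 2, 10457 mod 19 = 7.

x ≡ 10457 (mod 11305).


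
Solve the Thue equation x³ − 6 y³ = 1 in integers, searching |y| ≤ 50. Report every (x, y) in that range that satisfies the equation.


The equation is x³ - 6y³ = 1. For fixed y, x³ = 6·y³ + 1, so a solution requires the RHS to be a perfect cube.
Strategy: iterate y from -50 to 50, compute RHS = 6·y³ + 1, and check whether it is a (positive or negative) perfect cube.
Check small values of y:
  y = 0: RHS = 1 = (1)³ ⇒ x = 1 works.
  y = 1: RHS = 7 is not a perfect cube.
  y = -1: RHS = -5 is not a perfect cube.
  y = 2: RHS = 49 is not a perfect cube.
  y = -2: RHS = -47 is not a perfect cube.
  y = 3: RHS = 163 is not a perfect cube.
  y = -3: RHS = -161 is not a perfect cube.
Continuing the search up to |y| = 50 finds no further solutions beyond those listed.
Collected solutions: (1, 0).

Solutions (with |y| ≤ 50): (1, 0).


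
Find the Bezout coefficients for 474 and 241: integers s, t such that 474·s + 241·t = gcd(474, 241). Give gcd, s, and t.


Euclidean algorithm on (474, 241) — divide until remainder is 0:
  474 = 1 · 241 + 233
  241 = 1 · 233 + 8
  233 = 29 · 8 + 1
  8 = 8 · 1 + 0
gcd(474, 241) = 1.
Track Bezout coefficients alongside the remainders: start with r₀ = 474 = a·1 + b·0 (s = 1, t = 0) and r₁ = 241 = a·0 + b·1 (s = 0, t = 1); each new remainder r_{k+1} = r_{k-1} − q_k·r_k inherits s_{k+1} = s_{k-1} − q_k·s_k, t_{k+1} = t_{k-1} − q_k·t_k, so r_k = a·s_k + b·t_k at every step:
  q = 1: r = 233, s = 1 − 1·0 = 1, t = 0 − 1·1 = -1  (check: 474·1 + 241·(-1) = 233)
  q = 1: r = 8, s = 0 − 1·1 = -1, t = 1 − 1·(-1) = 2  (check: 474·(-1) + 241·2 = 8)
  q = 29: r = 1, s = 1 − 29·(-1) = 30, t = -1 − 29·2 = -59  (check: 474·30 + 241·(-59) = 1)
The row with r = 1 (the gcd) gives the Bezout coefficients s = 30, t = -59.
Result: 474 · (30) + 241 · (-59) = 1.

gcd(474, 241) = 1; s = 30, t = -59 (check: 474·30 + 241·(-59) = 1).


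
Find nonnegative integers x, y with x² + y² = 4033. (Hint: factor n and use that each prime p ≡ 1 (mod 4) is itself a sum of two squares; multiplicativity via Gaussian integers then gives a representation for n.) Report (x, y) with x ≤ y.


Step 1: Factor n = 4033 = 37 · 109.
Step 2: Check the mod-4 condition on each prime factor: 37 ≡ 1 (mod 4), exponent 1; 109 ≡ 1 (mod 4), exponent 1.
All primes ≡ 3 (mod 4) appear to even exponent (or don't appear), so by the two-squares theorem n IS expressible as a sum of two squares.
Step 3: Build a representation. Here n = 37 · 109 is a product of primes ≡ 1 (mod 4). Each prime p ≡ 1 (mod 4) is itself a sum of two squares; find a² by testing p − a² for a perfect square:
  37: 37 − 1² = 36 = 6² ⇒ 37 = 1² + 6².
  109: 109 − 1² = 108, 109 − 2² = 105, 109 − 3² = 100 = 10² ⇒ 109 = 3² + 10².
  Combine using the Brahmagupta–Fibonacci identity (a² + b²)(c² + d²) = (ac − bd)² + (ad + bc)² = (ac + bd)² + (ad − bc)²:
  37 · 109 = 4033: from (1² + 6²)(3² + 10²), take (1·3 − 6·10, 1·10 + 6·3) = (3 − 60, 10 + 18) = (-57, 28); dropping signs (only squares matter) gives (57, 28); check 57² + 28² = 3249 + 784 = 4033 ✓.
Step 4: Order so x ≤ y and verify: 28² + 57² = 784 + 3249 = 4033 = n. ✓

n = 4033 = 28² + 57² (one valid representation with x ≤ y).


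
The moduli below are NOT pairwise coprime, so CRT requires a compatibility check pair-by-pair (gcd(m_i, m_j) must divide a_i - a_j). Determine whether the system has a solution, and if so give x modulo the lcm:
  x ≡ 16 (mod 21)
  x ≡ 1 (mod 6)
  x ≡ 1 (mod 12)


Moduli 21, 6, 12 are not pairwise coprime, so CRT works modulo lcm(m_i) when all pairwise compatibility conditions hold.
Pairwise compatibility: gcd(m_i, m_j) must divide a_i - a_j for every pair.
Merge one congruence at a time:
  Start: x ≡ 16 (mod 21).
  Combine with x ≡ 1 (mod 6): gcd(21, 6) = 3; 1 - 16 = -15, which IS divisible by 3, so compatible.
    Write x = 16 + 21·t and substitute into x ≡ 1 (mod 6): 21·t ≡ 1 − 16 = -15 (mod 6).
    Divide the congruence (and modulus) by g = 3: 7·t ≡ -5 (mod 2).
    Reduce coefficients mod 2: 1·t ≡ 1 (mod 2).
    So t ≡ 1 (mod 2).
    Then x = 16 + 21·1 = 37, valid modulo lcm(21, 6) = 42: x ≡ 37 (mod 42).
  Combine with x ≡ 1 (mod 12): gcd(42, 12) = 6; 1 - 37 = -36, which IS divisible by 6, so compatible.
    Write x = 37 + 42·t and substitute into x ≡ 1 (mod 12): 42·t ≡ 1 − 37 = -36 (mod 12).
    Divide the congruence (and modulus) by g = 6: 7·t ≡ -6 (mod 2).
    Reduce coefficients mod 2: 1·t ≡ 0 (mod 2).
    So t ≡ 0 (mod 2).
    Then x = 37 + 42·0 = 37, valid modulo lcm(42, 12) = 84: x ≡ 37 (mod 84).
Verify: 37 mod 21 = 16, 37 mod 6 = 1, 37 mod 12 = 1.

x ≡ 37 (mod 84).


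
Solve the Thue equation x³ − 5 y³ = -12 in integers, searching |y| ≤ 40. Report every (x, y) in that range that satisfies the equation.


The equation is x³ - 5y³ = -12. For fixed y, x³ = 5·y³ − 12, so a solution requires the RHS to be a perfect cube.
Strategy: iterate y from -40 to 40, compute RHS = 5·y³ − 12, and check whether it is a (positive or negative) perfect cube.
Check small values of y:
  y = 0: RHS = -12 is not a perfect cube.
  y = 1: RHS = -7 is not a perfect cube.
  y = -1: RHS = -17 is not a perfect cube.
  y = 2: RHS = 28 is not a perfect cube.
  y = -2: RHS = -52 is not a perfect cube.
  y = 3: RHS = 123 is not a perfect cube.
  y = -3: RHS = -147 is not a perfect cube.
Continuing the search up to |y| = 40 finds no solutions either.
No (x, y) in the scanned range satisfies the equation.

No integer solutions with |y| ≤ 40.


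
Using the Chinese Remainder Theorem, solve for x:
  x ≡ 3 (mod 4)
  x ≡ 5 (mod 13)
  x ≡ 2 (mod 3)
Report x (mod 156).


Moduli 4, 13, 3 are pairwise coprime; by CRT there is a unique solution modulo M = 4 · 13 · 3 = 156.
Solve pairwise, accumulating the modulus:
  Start with x ≡ 3 (mod 4).
  Combine with x ≡ 5 (mod 13): since gcd(4, 13) = 1, we get a unique residue mod 52.
    Write x = 3 + 4·t and substitute into x ≡ 5 (mod 13): 4·t ≡ 5 − 3 = 2 (mod 13).
    The inverse of 4 mod 13 is 10 (since 4·10 = 40 = 3·13 + 1), so t ≡ 10·2 = 20 ≡ 7 (mod 13).
    Then x = 3 + 4·7 = 31, valid modulo lcm(4, 13) = 52: x ≡ 31 (mod 52).
  Combine with x ≡ 2 (mod 3): since gcd(52, 3) = 1, we get a unique residue mod 156.
    Write x = 31 + 52·t and substitute into x ≡ 2 (mod 3): 52·t ≡ 2 − 31 = -29 (mod 3).
    Reduce coefficients mod 3: 1·t ≡ 1 (mod 3).
    So t ≡ 1 (mod 3).
    Then x = 31 + 52·1 = 83, valid modulo lcm(52, 3) = 156: x ≡ 83 (mod 156).
Verify: 83 mod 4 = 3 ✓, 83 mod 13 = 5 ✓, 83 mod 3 = 2 ✓.

x ≡ 83 (mod 156).


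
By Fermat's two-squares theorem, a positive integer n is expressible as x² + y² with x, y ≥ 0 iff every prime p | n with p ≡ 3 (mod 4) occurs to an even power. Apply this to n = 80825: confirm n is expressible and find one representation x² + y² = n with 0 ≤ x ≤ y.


Step 1: Factor n = 80825 = 5^2 · 53 · 61.
Step 2: Check the mod-4 condition on each prime factor: 5 ≡ 1 (mod 4), exponent 2; 53 ≡ 1 (mod 4), exponent 1; 61 ≡ 1 (mod 4), exponent 1.
All primes ≡ 3 (mod 4) appear to even exponent (or don't appear), so by the two-squares theorem n IS expressible as a sum of two squares.
Step 3: Build a representation. Group n = k² · m with k = 5 and m = 53 · 61 = 3233 (a product of primes ≡ 1 (mod 4)); a representation of m scales to one of n via (k·x)² + (k·y)² = k²(x² + y²). Each prime p ≡ 1 (mod 4) is itself a sum of two squares; find a² by testing p − a² for a perfect square:
  53: 53 − 1² = 52, 53 − 2² = 49 = 7² ⇒ 53 = 2² + 7².
  61: 61 − 1² = 60, 61 − 2² = 57, 61 − 3² = 52, 61 − 4² = 45, 61 − 5² = 36 = 6² ⇒ 61 = 5² + 6².
  Combine using the Brahmagupta–Fibonacci identity (a² + b²)(c² + d²) = (ac − bd)² + (ad + bc)² = (ac + bd)² + (ad − bc)²:
  53 · 61 = 3233: from (2² + 7²)(5² + 6²), take (2·5 − 7·6, 2·6 + 7·5) = (10 − 42, 12 + 35) = (-32, 47); dropping signs (only squares matter) gives (32, 47); check 32² + 47² = 1024 + 2209 = 3233 ✓.
  Scale by k = 5: (5·32, 5·47) = (160, 235).
Step 4: Order so x ≤ y and verify: 160² + 235² = 25600 + 55225 = 80825 = n. ✓

n = 80825 = 160² + 235² (one valid representation with x ≤ y).


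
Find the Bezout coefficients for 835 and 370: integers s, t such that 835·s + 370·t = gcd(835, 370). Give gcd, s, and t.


Euclidean algorithm on (835, 370) — divide until remainder is 0:
  835 = 2 · 370 + 95
  370 = 3 · 95 + 85
  95 = 1 · 85 + 10
  85 = 8 · 10 + 5
  10 = 2 · 5 + 0
gcd(835, 370) = 5.
Track Bezout coefficients alongside the remainders: start with r₀ = 835 = a·1 + b·0 (s = 1, t = 0) and r₁ = 370 = a·0 + b·1 (s = 0, t = 1); each new remainder r_{k+1} = r_{k-1} − q_k·r_k inherits s_{k+1} = s_{k-1} − q_k·s_k, t_{k+1} = t_{k-1} − q_k·t_k, so r_k = a·s_k + b·t_k at every step:
  q = 2: r = 95, s = 1 − 2·0 = 1, t = 0 − 2·1 = -2  (check: 835·1 + 370·(-2) = 95)
  q = 3: r = 85, s = 0 − 3·1 = -3, t = 1 − 3·(-2) = 7  (check: 835·(-3) + 370·7 = 85)
  q = 1: r = 10, s = 1 − 1·(-3) = 4, t = -2 − 1·7 = -9  (check: 835·4 + 370·(-9) = 10)
  q = 8: r = 5, s = -3 − 8·4 = -35, t = 7 − 8·(-9) = 79  (check: 835·(-35) + 370·79 = 5)
The row with r = 5 (the gcd) gives the Bezout coefficients s = -35, t = 79.
Result: 835 · (-35) + 370 · (79) = 5.

gcd(835, 370) = 5; s = -35, t = 79 (check: 835·(-35) + 370·79 = 5).


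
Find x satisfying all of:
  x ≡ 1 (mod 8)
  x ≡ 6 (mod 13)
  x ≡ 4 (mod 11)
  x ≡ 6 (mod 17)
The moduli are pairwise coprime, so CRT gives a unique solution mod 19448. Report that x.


Product of moduli M = 8 · 13 · 11 · 17 = 19448.
Merge one congruence at a time:
  Start: x ≡ 1 (mod 8).
  Combine with x ≡ 6 (mod 13); new modulus lcm = 104.
    Write x = 1 + 8·t and substitute into x ≡ 6 (mod 13): 8·t ≡ 6 − 1 = 5 (mod 13).
    The inverse of 8 mod 13 is 5 (since 8·5 = 40 = 3·13 + 1), so t ≡ 5·5 = 25 ≡ 12 (mod 13).
    Then x = 1 + 8·12 = 97, valid modulo lcm(8, 13) = 104: x ≡ 97 (mod 104).
  Combine with x ≡ 4 (mod 11); new modulus lcm = 1144.
    Write x = 97 + 104·t and substitute into x ≡ 4 (mod 11): 104·t ≡ 4 − 97 = -93 (mod 11).
    Reduce coefficients mod 11: 5·t ≡ 6 (mod 11).
    The inverse of 5 mod 11 is 9 (since 5·9 = 45 = 4·11 + 1), so t ≡ 9·6 = 54 ≡ 10 (mod 11).
    Then x = 97 + 104·10 = 1137, valid modulo lcm(104, 11) = 1144: x ≡ 1137 (mod 1144).
  Combine with x ≡ 6 (mod 17); new modulus lcm = 19448.
    Write x = 1137 + 1144·t and substitute into x ≡ 6 (mod 17): 1144·t ≡ 6 − 1137 = -1131 (mod 17).
    Reduce coefficients mod 17: 5·t ≡ 8 (mod 17).
    The inverse of 5 mod 17 is 7 (since 5·7 = 35 = 2·17 + 1), so t ≡ 7·8 = 56 ≡ 5 (mod 17).
    Then x = 1137 + 1144·5 = 6857, valid modulo lcm(1144, 17) = 19448: x ≡ 6857 (mod 19448).
Verify against each original: 6857 mod 8 = 1, 6857 mod 13 = 6, 6857 mod 11 = 4, 6857 mod 17 = 6.

x ≡ 6857 (mod 19448).


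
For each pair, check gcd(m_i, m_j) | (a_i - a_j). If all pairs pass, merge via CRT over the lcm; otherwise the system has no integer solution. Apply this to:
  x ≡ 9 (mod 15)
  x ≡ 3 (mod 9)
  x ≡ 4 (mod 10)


Moduli 15, 9, 10 are not pairwise coprime, so CRT works modulo lcm(m_i) when all pairwise compatibility conditions hold.
Pairwise compatibility: gcd(m_i, m_j) must divide a_i - a_j for every pair.
Merge one congruence at a time:
  Start: x ≡ 9 (mod 15).
  Combine with x ≡ 3 (mod 9): gcd(15, 9) = 3; 3 - 9 = -6, which IS divisible by 3, so compatible.
    Write x = 9 + 15·t and substitute into x ≡ 3 (mod 9): 15·t ≡ 3 − 9 = -6 (mod 9).
    Divide the congruence (and modulus) by g = 3: 5·t ≡ -2 (mod 3).
    Reduce coefficients mod 3: 2·t ≡ 1 (mod 3).
    The inverse of 2 mod 3 is 2 (since 2·2 = 4 = 1·3 + 1), so t ≡ 2·1 = 2 ≡ 2 (mod 3).
    Then x = 9 + 15·2 = 39, valid modulo lcm(15, 9) = 45: x ≡ 39 (mod 45).
  Combine with x ≡ 4 (mod 10): gcd(45, 10) = 5; 4 - 39 = -35, which IS divisible by 5, so compatible.
    Write x = 39 + 45·t and substitute into x ≡ 4 (mod 10): 45·t ≡ 4 − 39 = -35 (mod 10).
    Divide the congruence (and modulus) by g = 5: 9·t ≡ -7 (mod 2).
    Reduce coefficients mod 2: 1·t ≡ 1 (mod 2).
    So t ≡ 1 (mod 2).
    Then x = 39 + 45·1 = 84, valid modulo lcm(45, 10) = 90: x ≡ 84 (mod 90).
Verify: 84 mod 15 = 9, 84 mod 9 = 3, 84 mod 10 = 4.

x ≡ 84 (mod 90).


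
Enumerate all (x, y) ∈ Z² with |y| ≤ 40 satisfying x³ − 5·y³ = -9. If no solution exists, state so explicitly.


The equation is x³ - 5y³ = -9. For fixed y, x³ = 5·y³ − 9, so a solution requires the RHS to be a perfect cube.
Strategy: iterate y from -40 to 40, compute RHS = 5·y³ − 9, and check whether it is a (positive or negative) perfect cube.
Check small values of y:
  y = 0: RHS = -9 is not a perfect cube.
  y = 1: RHS = -4 is not a perfect cube.
  y = -1: RHS = -14 is not a perfect cube.
  y = 2: RHS = 31 is not a perfect cube.
  y = -2: RHS = -49 is not a perfect cube.
  y = 3: RHS = 126 is not a perfect cube.
  y = -3: RHS = -144 is not a perfect cube.
Continuing the search up to |y| = 40 finds no solutions either.
No (x, y) in the scanned range satisfies the equation.

No integer solutions with |y| ≤ 40.


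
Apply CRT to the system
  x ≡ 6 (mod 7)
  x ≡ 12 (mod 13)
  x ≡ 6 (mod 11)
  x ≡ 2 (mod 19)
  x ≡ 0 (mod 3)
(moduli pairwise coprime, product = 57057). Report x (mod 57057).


Product of moduli M = 7 · 13 · 11 · 19 · 3 = 57057.
Merge one congruence at a time:
  Start: x ≡ 6 (mod 7).
  Combine with x ≡ 12 (mod 13); new modulus lcm = 91.
    Write x = 6 + 7·t and substitute into x ≡ 12 (mod 13): 7·t ≡ 12 − 6 = 6 (mod 13).
    The inverse of 7 mod 13 is 2 (since 7·2 = 14 = 1·13 + 1), so t ≡ 2·6 = 12 ≡ 12 (mod 13).
    Then x = 6 + 7·12 = 90, valid modulo lcm(7, 13) = 91: x ≡ 90 (mod 91).
  Combine with x ≡ 6 (mod 11); new modulus lcm = 1001.
    Write x = 90 + 91·t and substitute into x ≡ 6 (mod 11): 91·t ≡ 6 − 90 = -84 (mod 11).
    Reduce coefficients mod 11: 3·t ≡ 4 (mod 11).
    The inverse of 3 mod 11 is 4 (since 3·4 = 12 = 1·11 + 1), so t ≡ 4·4 = 16 ≡ 5 (mod 11).
    Then x = 90 + 91·5 = 545, valid modulo lcm(91, 11) = 1001: x ≡ 545 (mod 1001).
  Combine with x ≡ 2 (mod 19); new modulus lcm = 19019.
    Write x = 545 + 1001·t and substitute into x ≡ 2 (mod 19): 1001·t ≡ 2 − 545 = -543 (mod 19).
    Reduce coefficients mod 19: 13·t ≡ 8 (mod 19).
    The inverse of 13 mod 19 is 3 (since 13·3 = 39 = 2·19 + 1), so t ≡ 3·8 = 24 ≡ 5 (mod 19).
    Then x = 545 + 1001·5 = 5550, valid modulo lcm(1001, 19) = 19019: x ≡ 5550 (mod 19019).
  Combine with x ≡ 0 (mod 3); new modulus lcm = 57057.
    Write x = 5550 + 19019·t and substitute into x ≡ 0 (mod 3): 19019·t ≡ 0 − 5550 = -5550 (mod 3).
    Reduce coefficients mod 3: 2·t ≡ 0 (mod 3).
    The inverse of 2 mod 3 is 2 (since 2·2 = 4 = 1·3 + 1), so t ≡ 2·0 = 0 ≡ 0 (mod 3).
    Then x = 5550 + 19019·0 = 5550, valid modulo lcm(19019, 3) = 57057: x ≡ 5550 (mod 57057).
Verify against each original: 5550 mod 7 = 6, 5550 mod 13 = 12, 5550 mod 11 = 6, 5550 mod 19 = 2, 5550 mod 3 = 0.

x ≡ 5550 (mod 57057).


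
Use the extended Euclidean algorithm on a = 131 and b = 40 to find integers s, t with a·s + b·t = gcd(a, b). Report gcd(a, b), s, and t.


Euclidean algorithm on (131, 40) — divide until remainder is 0:
  131 = 3 · 40 + 11
  40 = 3 · 11 + 7
  11 = 1 · 7 + 4
  7 = 1 · 4 + 3
  4 = 1 · 3 + 1
  3 = 3 · 1 + 0
gcd(131, 40) = 1.
Track Bezout coefficients alongside the remainders: start with r₀ = 131 = a·1 + b·0 (s = 1, t = 0) and r₁ = 40 = a·0 + b·1 (s = 0, t = 1); each new remainder r_{k+1} = r_{k-1} − q_k·r_k inherits s_{k+1} = s_{k-1} − q_k·s_k, t_{k+1} = t_{k-1} − q_k·t_k, so r_k = a·s_k + b·t_k at every step:
  q = 3: r = 11, s = 1 − 3·0 = 1, t = 0 − 3·1 = -3  (check: 131·1 + 40·(-3) = 11)
  q = 3: r = 7, s = 0 − 3·1 = -3, t = 1 − 3·(-3) = 10  (check: 131·(-3) + 40·10 = 7)
  q = 1: r = 4, s = 1 − 1·(-3) = 4, t = -3 − 1·10 = -13  (check: 131·4 + 40·(-13) = 4)
  q = 1: r = 3, s = -3 − 1·4 = -7, t = 10 − 1·(-13) = 23  (check: 131·(-7) + 40·23 = 3)
  q = 1: r = 1, s = 4 − 1·(-7) = 11, t = -13 − 1·23 = -36  (check: 131·11 + 40·(-36) = 1)
The row with r = 1 (the gcd) gives the Bezout coefficients s = 11, t = -36.
Result: 131 · (11) + 40 · (-36) = 1.

gcd(131, 40) = 1; s = 11, t = -36 (check: 131·11 + 40·(-36) = 1).


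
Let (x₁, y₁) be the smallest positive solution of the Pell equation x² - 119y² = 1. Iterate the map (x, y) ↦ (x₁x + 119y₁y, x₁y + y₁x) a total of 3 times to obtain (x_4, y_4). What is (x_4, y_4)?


Step 1: Find the fundamental solution (x₁, y₁) of x² - 119y² = 1.
  Expand √119 as a continued fraction. a₀ = ⌊√119⌋ = 10; iterate m_{k+1} = d_k·a_k − m_k, d_{k+1} = (119 − m_{k+1}²)/d_k, a_{k+1} = ⌊(a₀ + m_{k+1})/d_{k+1}⌋ (starting m₀ = 0, d₀ = 1), with convergents p_k = a_k·p_{k-1} + p_{k-2}, q_k = a_k·q_{k-1} + q_{k-2} (p₋₁ = 1, q₋₁ = 0):
  k = 0: a₀ = 10; p₀/q₀ = 10/1; p₀² − 119·q₀² = 100 − 119 = -19.
  k = 1: m = 10, d = 19, a = ⌊(10 + 10)/19⌋ = 1; p/q = (1·10 + 1)/(1·1 + 0) = 11/1; p² − 119·q² = 121 − 119 = 2.
  k = 2: m = 9, d = 2, a = ⌊(10 + 9)/2⌋ = 9; p/q = (9·11 + 10)/(9·1 + 1) = 109/10; p² − 119·q² = 11881 − 11900 = -19.
  k = 3: m = 9, d = 19, a = ⌊(10 + 9)/19⌋ = 1; p/q = (1·109 + 11)/(1·10 + 1) = 120/11; p² − 119·q² = 14400 − 14399 = 1.
  The first convergent with p² − 119·q² = 1 gives the fundamental solution (x₁, y₁) = (120, 11).
Step 2: Apply the recurrence (x_{n+1}, y_{n+1}) = (x₁x_n + 119y₁y_n, x₁y_n + y₁x_n) repeatedly.
  From (x_1, y_1) = (120, 11): x_2 = 120·120 + 119·11·11 = 28799; y_2 = 120·11 + 11·120 = 2640.
  From (x_2, y_2) = (28799, 2640): x_3 = 120·28799 + 119·11·2640 = 6911640; y_3 = 120·2640 + 11·28799 = 633589.
  From (x_3, y_3) = (6911640, 633589): x_4 = 120·6911640 + 119·11·633589 = 1658764801; y_4 = 120·633589 + 11·6911640 = 152058720.
Step 3: Verify x_4² - 119·y_4² = 2751500665036569601 - 2751500665036569600 = 1 (should be 1). ✓

(x_1, y_1) = (120, 11); (x_4, y_4) = (1658764801, 152058720).


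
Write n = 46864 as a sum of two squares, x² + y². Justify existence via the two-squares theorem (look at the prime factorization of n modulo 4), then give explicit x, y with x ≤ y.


Step 1: Factor n = 46864 = 2^4 · 29 · 101.
Step 2: Check the mod-4 condition on each prime factor: 2 = 2 (special); 29 ≡ 1 (mod 4), exponent 1; 101 ≡ 1 (mod 4), exponent 1.
All primes ≡ 3 (mod 4) appear to even exponent (or don't appear), so by the two-squares theorem n IS expressible as a sum of two squares.
Step 3: Build a representation. Group n = k² · m with k = 4 and m = 29 · 101 = 2929 (a product of primes ≡ 1 (mod 4)); a representation of m scales to one of n via (k·x)² + (k·y)² = k²(x² + y²). Each prime p ≡ 1 (mod 4) is itself a sum of two squares; find a² by testing p − a² for a perfect square:
  29: 29 − 1² = 28, 29 − 2² = 25 = 5² ⇒ 29 = 2² + 5².
  101: 101 − 1² = 100 = 10² ⇒ 101 = 1² + 10².
  Combine using the Brahmagupta–Fibonacci identity (a² + b²)(c² + d²) = (ac − bd)² + (ad + bc)² = (ac + bd)² + (ad − bc)²:
  29 · 101 = 2929: from (2² + 5²)(1² + 10²), take (2·1 − 5·10, 2·10 + 5·1) = (2 − 50, 20 + 5) = (-48, 25); dropping signs (only squares matter) gives (48, 25); check 48² + 25² = 2304 + 625 = 2929 ✓.
  Scale by k = 4: (4·48, 4·25) = (192, 100).
Step 4: Order so x ≤ y and verify: 100² + 192² = 10000 + 36864 = 46864 = n. ✓

n = 46864 = 100² + 192² (one valid representation with x ≤ y).


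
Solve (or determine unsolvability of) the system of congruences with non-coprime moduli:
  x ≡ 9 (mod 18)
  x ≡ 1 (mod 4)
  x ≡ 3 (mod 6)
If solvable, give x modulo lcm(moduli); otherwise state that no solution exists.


Moduli 18, 4, 6 are not pairwise coprime, so CRT works modulo lcm(m_i) when all pairwise compatibility conditions hold.
Pairwise compatibility: gcd(m_i, m_j) must divide a_i - a_j for every pair.
Merge one congruence at a time:
  Start: x ≡ 9 (mod 18).
  Combine with x ≡ 1 (mod 4): gcd(18, 4) = 2; 1 - 9 = -8, which IS divisible by 2, so compatible.
    Write x = 9 + 18·t and substitute into x ≡ 1 (mod 4): 18·t ≡ 1 − 9 = -8 (mod 4).
    Divide the congruence (and modulus) by g = 2: 9·t ≡ -4 (mod 2).
    Reduce coefficients mod 2: 1·t ≡ 0 (mod 2).
    So t ≡ 0 (mod 2).
    Then x = 9 + 18·0 = 9, valid modulo lcm(18, 4) = 36: x ≡ 9 (mod 36).
  Combine with x ≡ 3 (mod 6): gcd(36, 6) = 6; 3 - 9 = -6, which IS divisible by 6, so compatible.
    Write x = 9 + 36·t and substitute into x ≡ 3 (mod 6): 36·t ≡ 3 − 9 = -6 (mod 6).
    Divide the congruence (and modulus) by g = 6: 6·t ≡ -1 (mod 1).
    Modulo 1 every t works; take t = 0.
    Then x = 9 + 36·0 = 9, valid modulo lcm(36, 6) = 36: x ≡ 9 (mod 36).
Verify: 9 mod 18 = 9, 9 mod 4 = 1, 9 mod 6 = 3.

x ≡ 9 (mod 36).


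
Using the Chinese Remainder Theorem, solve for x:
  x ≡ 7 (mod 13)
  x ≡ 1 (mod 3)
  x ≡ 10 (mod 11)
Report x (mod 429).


Moduli 13, 3, 11 are pairwise coprime; by CRT there is a unique solution modulo M = 13 · 3 · 11 = 429.
Solve pairwise, accumulating the modulus:
  Start with x ≡ 7 (mod 13).
  Combine with x ≡ 1 (mod 3): since gcd(13, 3) = 1, we get a unique residue mod 39.
    Write x = 7 + 13·t and substitute into x ≡ 1 (mod 3): 13·t ≡ 1 − 7 = -6 (mod 3).
    Reduce coefficients mod 3: 1·t ≡ 0 (mod 3).
    So t ≡ 0 (mod 3).
    Then x = 7 + 13·0 = 7, valid modulo lcm(13, 3) = 39: x ≡ 7 (mod 39).
  Combine with x ≡ 10 (mod 11): since gcd(39, 11) = 1, we get a unique residue mod 429.
    Write x = 7 + 39·t and substitute into x ≡ 10 (mod 11): 39·t ≡ 10 − 7 = 3 (mod 11).
    Reduce coefficients mod 11: 6·t ≡ 3 (mod 11).
    The inverse of 6 mod 11 is 2 (since 6·2 = 12 = 1·11 + 1), so t ≡ 2·3 = 6 ≡ 6 (mod 11).
    Then x = 7 + 39·6 = 241, valid modulo lcm(39, 11) = 429: x ≡ 241 (mod 429).
Verify: 241 mod 13 = 7 ✓, 241 mod 3 = 1 ✓, 241 mod 11 = 10 ✓.

x ≡ 241 (mod 429).


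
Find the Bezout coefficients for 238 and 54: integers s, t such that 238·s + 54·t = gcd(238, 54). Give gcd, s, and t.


Euclidean algorithm on (238, 54) — divide until remainder is 0:
  238 = 4 · 54 + 22
  54 = 2 · 22 + 10
  22 = 2 · 10 + 2
  10 = 5 · 2 + 0
gcd(238, 54) = 2.
Track Bezout coefficients alongside the remainders: start with r₀ = 238 = a·1 + b·0 (s = 1, t = 0) and r₁ = 54 = a·0 + b·1 (s = 0, t = 1); each new remainder r_{k+1} = r_{k-1} − q_k·r_k inherits s_{k+1} = s_{k-1} − q_k·s_k, t_{k+1} = t_{k-1} − q_k·t_k, so r_k = a·s_k + b·t_k at every step:
  q = 4: r = 22, s = 1 − 4·0 = 1, t = 0 − 4·1 = -4  (check: 238·1 + 54·(-4) = 22)
  q = 2: r = 10, s = 0 − 2·1 = -2, t = 1 − 2·(-4) = 9  (check: 238·(-2) + 54·9 = 10)
  q = 2: r = 2, s = 1 − 2·(-2) = 5, t = -4 − 2·9 = -22  (check: 238·5 + 54·(-22) = 2)
The row with r = 2 (the gcd) gives the Bezout coefficients s = 5, t = -22.
Result: 238 · (5) + 54 · (-22) = 2.

gcd(238, 54) = 2; s = 5, t = -22 (check: 238·5 + 54·(-22) = 2).


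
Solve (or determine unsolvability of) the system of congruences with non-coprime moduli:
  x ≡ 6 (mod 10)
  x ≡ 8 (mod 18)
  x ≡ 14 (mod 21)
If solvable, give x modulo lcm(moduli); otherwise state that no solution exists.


Moduli 10, 18, 21 are not pairwise coprime, so CRT works modulo lcm(m_i) when all pairwise compatibility conditions hold.
Pairwise compatibility: gcd(m_i, m_j) must divide a_i - a_j for every pair.
Merge one congruence at a time:
  Start: x ≡ 6 (mod 10).
  Combine with x ≡ 8 (mod 18): gcd(10, 18) = 2; 8 - 6 = 2, which IS divisible by 2, so compatible.
    Write x = 6 + 10·t and substitute into x ≡ 8 (mod 18): 10·t ≡ 8 − 6 = 2 (mod 18).
    Divide the congruence (and modulus) by g = 2: 5·t ≡ 1 (mod 9).
    The inverse of 5 mod 9 is 2 (since 5·2 = 10 = 1·9 + 1), so t ≡ 2·1 = 2 ≡ 2 (mod 9).
    Then x = 6 + 10·2 = 26, valid modulo lcm(10, 18) = 90: x ≡ 26 (mod 90).
  Combine with x ≡ 14 (mod 21): gcd(90, 21) = 3; 14 - 26 = -12, which IS divisible by 3, so compatible.
    Write x = 26 + 90·t and substitute into x ≡ 14 (mod 21): 90·t ≡ 14 − 26 = -12 (mod 21).
    Divide the congruence (and modulus) by g = 3: 30·t ≡ -4 (mod 7).
    Reduce coefficients mod 7: 2·t ≡ 3 (mod 7).
    The inverse of 2 mod 7 is 4 (since 2·4 = 8 = 1·7 + 1), so t ≡ 4·3 = 12 ≡ 5 (mod 7).
    Then x = 26 + 90·5 = 476, valid modulo lcm(90, 21) = 630: x ≡ 476 (mod 630).
Verify: 476 mod 10 = 6, 476 mod 18 = 8, 476 mod 21 = 14.

x ≡ 476 (mod 630).


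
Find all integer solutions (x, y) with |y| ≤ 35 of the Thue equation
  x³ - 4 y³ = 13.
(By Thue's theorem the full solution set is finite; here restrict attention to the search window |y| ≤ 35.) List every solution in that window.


The equation is x³ - 4y³ = 13. For fixed y, x³ = 4·y³ + 13, so a solution requires the RHS to be a perfect cube.
Strategy: iterate y from -35 to 35, compute RHS = 4·y³ + 13, and check whether it is a (positive or negative) perfect cube.
Check small values of y:
  y = 0: RHS = 13 is not a perfect cube.
  y = 1: RHS = 17 is not a perfect cube.
  y = -1: RHS = 9 is not a perfect cube.
  y = 2: RHS = 45 is not a perfect cube.
  y = -2: RHS = -19 is not a perfect cube.
  y = 3: RHS = 121 is not a perfect cube.
  y = -3: RHS = -95 is not a perfect cube.
Continuing the search up to |y| = 35 finds no solutions either.
No (x, y) in the scanned range satisfies the equation.

No integer solutions with |y| ≤ 35.


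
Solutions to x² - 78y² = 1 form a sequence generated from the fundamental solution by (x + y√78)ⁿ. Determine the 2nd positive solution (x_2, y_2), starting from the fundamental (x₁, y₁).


Step 1: Find the fundamental solution (x₁, y₁) of x² - 78y² = 1.
  Expand √78 as a continued fraction. a₀ = ⌊√78⌋ = 8; iterate m_{k+1} = d_k·a_k − m_k, d_{k+1} = (78 − m_{k+1}²)/d_k, a_{k+1} = ⌊(a₀ + m_{k+1})/d_{k+1}⌋ (starting m₀ = 0, d₀ = 1), with convergents p_k = a_k·p_{k-1} + p_{k-2}, q_k = a_k·q_{k-1} + q_{k-2} (p₋₁ = 1, q₋₁ = 0):
  k = 0: a₀ = 8; p₀/q₀ = 8/1; p₀² − 78·q₀² = 64 − 78 = -14.
  k = 1: m = 8, d = 14, a = ⌊(8 + 8)/14⌋ = 1; p/q = (1·8 + 1)/(1·1 + 0) = 9/1; p² − 78·q² = 81 − 78 = 3.
  k = 2: m = 6, d = 3, a = ⌊(8 + 6)/3⌋ = 4; p/q = (4·9 + 8)/(4·1 + 1) = 44/5; p² − 78·q² = 1936 − 1950 = -14.
  k = 3: m = 6, d = 14, a = ⌊(8 + 6)/14⌋ = 1; p/q = (1·44 + 9)/(1·5 + 1) = 53/6; p² − 78·q² = 2809 − 2808 = 1.
  The first convergent with p² − 78·q² = 1 gives the fundamental solution (x₁, y₁) = (53, 6).
Step 2: Apply the recurrence (x_{n+1}, y_{n+1}) = (x₁x_n + 78y₁y_n, x₁y_n + y₁x_n) repeatedly.
  From (x_1, y_1) = (53, 6): x_2 = 53·53 + 78·6·6 = 5617; y_2 = 53·6 + 6·53 = 636.
Step 3: Verify x_2² - 78·y_2² = 31550689 - 31550688 = 1 (should be 1). ✓

(x_1, y_1) = (53, 6); (x_2, y_2) = (5617, 636).


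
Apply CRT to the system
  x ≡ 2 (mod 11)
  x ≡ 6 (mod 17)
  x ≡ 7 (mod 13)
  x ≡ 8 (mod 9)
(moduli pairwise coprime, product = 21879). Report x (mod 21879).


Product of moduli M = 11 · 17 · 13 · 9 = 21879.
Merge one congruence at a time:
  Start: x ≡ 2 (mod 11).
  Combine with x ≡ 6 (mod 17); new modulus lcm = 187.
    Write x = 2 + 11·t and substitute into x ≡ 6 (mod 17): 11·t ≡ 6 − 2 = 4 (mod 17).
    The inverse of 11 mod 17 is 14 (since 11·14 = 154 = 9·17 + 1), so t ≡ 14·4 = 56 ≡ 5 (mod 17).
    Then x = 2 + 11·5 = 57, valid modulo lcm(11, 17) = 187: x ≡ 57 (mod 187).
  Combine with x ≡ 7 (mod 13); new modulus lcm = 2431.
    Write x = 57 + 187·t and substitute into x ≡ 7 (mod 13): 187·t ≡ 7 − 57 = -50 (mod 13).
    Reduce coefficients mod 13: 5·t ≡ 2 (mod 13).
    The inverse of 5 mod 13 is 8 (since 5·8 = 40 = 3·13 + 1), so t ≡ 8·2 = 16 ≡ 3 (mod 13).
    Then x = 57 + 187·3 = 618, valid modulo lcm(187, 13) = 2431: x ≡ 618 (mod 2431).
  Combine with x ≡ 8 (mod 9); new modulus lcm = 21879.
    Write x = 618 + 2431·t and substitute into x ≡ 8 (mod 9): 2431·t ≡ 8 − 618 = -610 (mod 9).
    Reduce coefficients mod 9: 1·t ≡ 2 (mod 9).
    So t ≡ 2 (mod 9).
    Then x = 618 + 2431·2 = 5480, valid modulo lcm(2431, 9) = 21879: x ≡ 5480 (mod 21879).
Verify against each original: 5480 mod 11 = 2, 5480 mod 17 = 6, 5480 mod 13 = 7, 5480 mod 9 = 8.

x ≡ 5480 (mod 21879).


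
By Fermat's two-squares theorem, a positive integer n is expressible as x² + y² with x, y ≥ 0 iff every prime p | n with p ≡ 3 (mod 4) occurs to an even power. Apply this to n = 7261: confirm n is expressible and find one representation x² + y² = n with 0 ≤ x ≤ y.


Step 1: Factor n = 7261 = 53 · 137.
Step 2: Check the mod-4 condition on each prime factor: 53 ≡ 1 (mod 4), exponent 1; 137 ≡ 1 (mod 4), exponent 1.
All primes ≡ 3 (mod 4) appear to even exponent (or don't appear), so by the two-squares theorem n IS expressible as a sum of two squares.
Step 3: Build a representation. Here n = 53 · 137 is a product of primes ≡ 1 (mod 4). Each prime p ≡ 1 (mod 4) is itself a sum of two squares; find a² by testing p − a² for a perfect square:
  53: 53 − 1² = 52, 53 − 2² = 49 = 7² ⇒ 53 = 2² + 7².
  137: 137 − 1² = 136, 137 − 2² = 133, 137 − 3² = 128, 137 − 4² = 121 = 11² ⇒ 137 = 4² + 11².
  Combine using the Brahmagupta–Fibonacci identity (a² + b²)(c² + d²) = (ac − bd)² + (ad + bc)² = (ac + bd)² + (ad − bc)²:
  53 · 137 = 7261: from (2² + 7²)(4² + 11²), take (2·4 − 7·11, 2·11 + 7·4) = (8 − 77, 22 + 28) = (-69, 50); dropping signs (only squares matter) gives (69, 50); check 69² + 50² = 4761 + 2500 = 7261 ✓.
Step 4: Order so x ≤ y and verify: 50² + 69² = 2500 + 4761 = 7261 = n. ✓

n = 7261 = 50² + 69² (one valid representation with x ≤ y).


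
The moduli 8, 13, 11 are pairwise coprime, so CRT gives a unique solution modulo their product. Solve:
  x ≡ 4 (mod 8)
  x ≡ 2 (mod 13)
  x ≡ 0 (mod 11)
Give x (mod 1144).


Moduli 8, 13, 11 are pairwise coprime; by CRT there is a unique solution modulo M = 8 · 13 · 11 = 1144.
Solve pairwise, accumulating the modulus:
  Start with x ≡ 4 (mod 8).
  Combine with x ≡ 2 (mod 13): since gcd(8, 13) = 1, we get a unique residue mod 104.
    Write x = 4 + 8·t and substitute into x ≡ 2 (mod 13): 8·t ≡ 2 − 4 = -2 (mod 13).
    Reduce coefficients mod 13: 8·t ≡ 11 (mod 13).
    The inverse of 8 mod 13 is 5 (since 8·5 = 40 = 3·13 + 1), so t ≡ 5·11 = 55 ≡ 3 (mod 13).
    Then x = 4 + 8·3 = 28, valid modulo lcm(8, 13) = 104: x ≡ 28 (mod 104).
  Combine with x ≡ 0 (mod 11): since gcd(104, 11) = 1, we get a unique residue mod 1144.
    Write x = 28 + 104·t and substitute into x ≡ 0 (mod 11): 104·t ≡ 0 − 28 = -28 (mod 11).
    Reduce coefficients mod 11: 5·t ≡ 5 (mod 11).
    The inverse of 5 mod 11 is 9 (since 5·9 = 45 = 4·11 + 1), so t ≡ 9·5 = 45 ≡ 1 (mod 11).
    Then x = 28 + 104·1 = 132, valid modulo lcm(104, 11) = 1144: x ≡ 132 (mod 1144).
Verify: 132 mod 8 = 4 ✓, 132 mod 13 = 2 ✓, 132 mod 11 = 0 ✓.

x ≡ 132 (mod 1144).


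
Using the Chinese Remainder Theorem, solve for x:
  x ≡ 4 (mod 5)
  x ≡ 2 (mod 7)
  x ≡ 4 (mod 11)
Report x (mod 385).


Moduli 5, 7, 11 are pairwise coprime; by CRT there is a unique solution modulo M = 5 · 7 · 11 = 385.
Solve pairwise, accumulating the modulus:
  Start with x ≡ 4 (mod 5).
  Combine with x ≡ 2 (mod 7): since gcd(5, 7) = 1, we get a unique residue mod 35.
    Write x = 4 + 5·t and substitute into x ≡ 2 (mod 7): 5·t ≡ 2 − 4 = -2 (mod 7).
    Reduce coefficients mod 7: 5·t ≡ 5 (mod 7).
    The inverse of 5 mod 7 is 3 (since 5·3 = 15 = 2·7 + 1), so t ≡ 3·5 = 15 ≡ 1 (mod 7).
    Then x = 4 + 5·1 = 9, valid modulo lcm(5, 7) = 35: x ≡ 9 (mod 35).
  Combine with x ≡ 4 (mod 11): since gcd(35, 11) = 1, we get a unique residue mod 385.
    Write x = 9 + 35·t and substitute into x ≡ 4 (mod 11): 35·t ≡ 4 − 9 = -5 (mod 11).
    Reduce coefficients mod 11: 2·t ≡ 6 (mod 11).
    The inverse of 2 mod 11 is 6 (since 2·6 = 12 = 1·11 + 1), so t ≡ 6·6 = 36 ≡ 3 (mod 11).
    Then x = 9 + 35·3 = 114, valid modulo lcm(35, 11) = 385: x ≡ 114 (mod 385).
Verify: 114 mod 5 = 4 ✓, 114 mod 7 = 2 ✓, 114 mod 11 = 4 ✓.

x ≡ 114 (mod 385).


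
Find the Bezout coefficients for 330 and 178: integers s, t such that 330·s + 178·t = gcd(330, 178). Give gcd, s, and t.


Euclidean algorithm on (330, 178) — divide until remainder is 0:
  330 = 1 · 178 + 152
  178 = 1 · 152 + 26
  152 = 5 · 26 + 22
  26 = 1 · 22 + 4
  22 = 5 · 4 + 2
  4 = 2 · 2 + 0
gcd(330, 178) = 2.
Track Bezout coefficients alongside the remainders: start with r₀ = 330 = a·1 + b·0 (s = 1, t = 0) and r₁ = 178 = a·0 + b·1 (s = 0, t = 1); each new remainder r_{k+1} = r_{k-1} − q_k·r_k inherits s_{k+1} = s_{k-1} − q_k·s_k, t_{k+1} = t_{k-1} − q_k·t_k, so r_k = a·s_k + b·t_k at every step:
  q = 1: r = 152, s = 1 − 1·0 = 1, t = 0 − 1·1 = -1  (check: 330·1 + 178·(-1) = 152)
  q = 1: r = 26, s = 0 − 1·1 = -1, t = 1 − 1·(-1) = 2  (check: 330·(-1) + 178·2 = 26)
  q = 5: r = 22, s = 1 − 5·(-1) = 6, t = -1 − 5·2 = -11  (check: 330·6 + 178·(-11) = 22)
  q = 1: r = 4, s = -1 − 1·6 = -7, t = 2 − 1·(-11) = 13  (check: 330·(-7) + 178·13 = 4)
  q = 5: r = 2, s = 6 − 5·(-7) = 41, t = -11 − 5·13 = -76  (check: 330·41 + 178·(-76) = 2)
The row with r = 2 (the gcd) gives the Bezout coefficients s = 41, t = -76.
Result: 330 · (41) + 178 · (-76) = 2.

gcd(330, 178) = 2; s = 41, t = -76 (check: 330·41 + 178·(-76) = 2).
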